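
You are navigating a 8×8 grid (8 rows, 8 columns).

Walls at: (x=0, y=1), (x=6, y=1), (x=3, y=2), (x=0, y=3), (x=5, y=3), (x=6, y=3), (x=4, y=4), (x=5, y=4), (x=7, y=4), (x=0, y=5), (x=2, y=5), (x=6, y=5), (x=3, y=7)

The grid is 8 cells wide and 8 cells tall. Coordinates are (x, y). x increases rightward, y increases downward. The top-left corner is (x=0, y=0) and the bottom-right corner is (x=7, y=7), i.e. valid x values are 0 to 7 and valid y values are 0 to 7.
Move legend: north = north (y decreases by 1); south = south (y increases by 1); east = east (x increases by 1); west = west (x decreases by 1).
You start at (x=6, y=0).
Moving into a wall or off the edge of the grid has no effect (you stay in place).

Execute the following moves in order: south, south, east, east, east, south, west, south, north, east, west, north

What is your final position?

Answer: Final position: (x=7, y=0)

Derivation:
Start: (x=6, y=0)
  south (south): blocked, stay at (x=6, y=0)
  south (south): blocked, stay at (x=6, y=0)
  east (east): (x=6, y=0) -> (x=7, y=0)
  east (east): blocked, stay at (x=7, y=0)
  east (east): blocked, stay at (x=7, y=0)
  south (south): (x=7, y=0) -> (x=7, y=1)
  west (west): blocked, stay at (x=7, y=1)
  south (south): (x=7, y=1) -> (x=7, y=2)
  north (north): (x=7, y=2) -> (x=7, y=1)
  east (east): blocked, stay at (x=7, y=1)
  west (west): blocked, stay at (x=7, y=1)
  north (north): (x=7, y=1) -> (x=7, y=0)
Final: (x=7, y=0)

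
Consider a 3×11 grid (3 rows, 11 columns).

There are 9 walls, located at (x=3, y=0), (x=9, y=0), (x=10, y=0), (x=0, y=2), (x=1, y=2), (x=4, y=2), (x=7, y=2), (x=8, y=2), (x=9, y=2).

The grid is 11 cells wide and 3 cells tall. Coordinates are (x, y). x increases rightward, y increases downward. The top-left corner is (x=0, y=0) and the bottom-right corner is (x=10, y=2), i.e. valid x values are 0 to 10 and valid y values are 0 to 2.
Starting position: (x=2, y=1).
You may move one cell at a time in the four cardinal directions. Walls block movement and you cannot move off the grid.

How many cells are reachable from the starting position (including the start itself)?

BFS flood-fill from (x=2, y=1):
  Distance 0: (x=2, y=1)
  Distance 1: (x=2, y=0), (x=1, y=1), (x=3, y=1), (x=2, y=2)
  Distance 2: (x=1, y=0), (x=0, y=1), (x=4, y=1), (x=3, y=2)
  Distance 3: (x=0, y=0), (x=4, y=0), (x=5, y=1)
  Distance 4: (x=5, y=0), (x=6, y=1), (x=5, y=2)
  Distance 5: (x=6, y=0), (x=7, y=1), (x=6, y=2)
  Distance 6: (x=7, y=0), (x=8, y=1)
  Distance 7: (x=8, y=0), (x=9, y=1)
  Distance 8: (x=10, y=1)
  Distance 9: (x=10, y=2)
Total reachable: 24 (grid has 24 open cells total)

Answer: Reachable cells: 24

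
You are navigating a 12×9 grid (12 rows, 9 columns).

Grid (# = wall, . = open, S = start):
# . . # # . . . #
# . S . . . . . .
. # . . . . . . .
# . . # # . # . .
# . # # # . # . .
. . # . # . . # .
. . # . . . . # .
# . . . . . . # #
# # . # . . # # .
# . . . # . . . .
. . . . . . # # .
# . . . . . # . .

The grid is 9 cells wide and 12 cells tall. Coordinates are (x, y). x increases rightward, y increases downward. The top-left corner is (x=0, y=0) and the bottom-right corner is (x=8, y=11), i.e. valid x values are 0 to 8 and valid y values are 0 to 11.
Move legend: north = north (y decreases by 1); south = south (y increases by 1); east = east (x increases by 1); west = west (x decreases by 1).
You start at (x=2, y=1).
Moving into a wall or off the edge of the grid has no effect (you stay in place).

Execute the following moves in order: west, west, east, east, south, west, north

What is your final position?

Answer: Final position: (x=2, y=1)

Derivation:
Start: (x=2, y=1)
  west (west): (x=2, y=1) -> (x=1, y=1)
  west (west): blocked, stay at (x=1, y=1)
  east (east): (x=1, y=1) -> (x=2, y=1)
  east (east): (x=2, y=1) -> (x=3, y=1)
  south (south): (x=3, y=1) -> (x=3, y=2)
  west (west): (x=3, y=2) -> (x=2, y=2)
  north (north): (x=2, y=2) -> (x=2, y=1)
Final: (x=2, y=1)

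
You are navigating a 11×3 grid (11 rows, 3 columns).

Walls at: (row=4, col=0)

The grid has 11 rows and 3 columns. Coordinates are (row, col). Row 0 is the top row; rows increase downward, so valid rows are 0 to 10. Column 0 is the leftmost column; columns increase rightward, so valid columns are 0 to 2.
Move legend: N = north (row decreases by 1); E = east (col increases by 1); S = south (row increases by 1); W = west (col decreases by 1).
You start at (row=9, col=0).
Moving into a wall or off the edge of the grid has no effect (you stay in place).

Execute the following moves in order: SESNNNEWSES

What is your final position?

Start: (row=9, col=0)
  S (south): (row=9, col=0) -> (row=10, col=0)
  E (east): (row=10, col=0) -> (row=10, col=1)
  S (south): blocked, stay at (row=10, col=1)
  N (north): (row=10, col=1) -> (row=9, col=1)
  N (north): (row=9, col=1) -> (row=8, col=1)
  N (north): (row=8, col=1) -> (row=7, col=1)
  E (east): (row=7, col=1) -> (row=7, col=2)
  W (west): (row=7, col=2) -> (row=7, col=1)
  S (south): (row=7, col=1) -> (row=8, col=1)
  E (east): (row=8, col=1) -> (row=8, col=2)
  S (south): (row=8, col=2) -> (row=9, col=2)
Final: (row=9, col=2)

Answer: Final position: (row=9, col=2)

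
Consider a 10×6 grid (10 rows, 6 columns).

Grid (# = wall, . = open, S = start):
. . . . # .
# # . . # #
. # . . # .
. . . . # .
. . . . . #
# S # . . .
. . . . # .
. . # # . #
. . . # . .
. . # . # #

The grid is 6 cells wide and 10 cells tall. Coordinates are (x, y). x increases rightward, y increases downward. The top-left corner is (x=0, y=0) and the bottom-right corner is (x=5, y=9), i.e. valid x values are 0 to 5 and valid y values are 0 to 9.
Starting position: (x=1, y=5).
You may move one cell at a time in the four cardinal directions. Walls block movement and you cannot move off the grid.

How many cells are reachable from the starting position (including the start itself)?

BFS flood-fill from (x=1, y=5):
  Distance 0: (x=1, y=5)
  Distance 1: (x=1, y=4), (x=1, y=6)
  Distance 2: (x=1, y=3), (x=0, y=4), (x=2, y=4), (x=0, y=6), (x=2, y=6), (x=1, y=7)
  Distance 3: (x=0, y=3), (x=2, y=3), (x=3, y=4), (x=3, y=6), (x=0, y=7), (x=1, y=8)
  Distance 4: (x=0, y=2), (x=2, y=2), (x=3, y=3), (x=4, y=4), (x=3, y=5), (x=0, y=8), (x=2, y=8), (x=1, y=9)
  Distance 5: (x=2, y=1), (x=3, y=2), (x=4, y=5), (x=0, y=9)
  Distance 6: (x=2, y=0), (x=3, y=1), (x=5, y=5)
  Distance 7: (x=1, y=0), (x=3, y=0), (x=5, y=6)
  Distance 8: (x=0, y=0)
Total reachable: 34 (grid has 41 open cells total)

Answer: Reachable cells: 34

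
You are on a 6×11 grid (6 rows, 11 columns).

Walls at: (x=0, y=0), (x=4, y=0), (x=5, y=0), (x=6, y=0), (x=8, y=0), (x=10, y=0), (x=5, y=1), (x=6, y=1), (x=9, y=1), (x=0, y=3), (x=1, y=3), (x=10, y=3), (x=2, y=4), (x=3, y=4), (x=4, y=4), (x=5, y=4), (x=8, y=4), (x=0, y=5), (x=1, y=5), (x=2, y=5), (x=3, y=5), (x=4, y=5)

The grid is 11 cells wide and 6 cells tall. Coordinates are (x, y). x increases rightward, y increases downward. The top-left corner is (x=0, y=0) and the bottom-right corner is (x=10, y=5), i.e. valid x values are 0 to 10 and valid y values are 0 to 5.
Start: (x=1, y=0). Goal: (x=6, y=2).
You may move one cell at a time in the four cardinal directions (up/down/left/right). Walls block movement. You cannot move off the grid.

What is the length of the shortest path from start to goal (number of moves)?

Answer: Shortest path length: 7

Derivation:
BFS from (x=1, y=0) until reaching (x=6, y=2):
  Distance 0: (x=1, y=0)
  Distance 1: (x=2, y=0), (x=1, y=1)
  Distance 2: (x=3, y=0), (x=0, y=1), (x=2, y=1), (x=1, y=2)
  Distance 3: (x=3, y=1), (x=0, y=2), (x=2, y=2)
  Distance 4: (x=4, y=1), (x=3, y=2), (x=2, y=3)
  Distance 5: (x=4, y=2), (x=3, y=3)
  Distance 6: (x=5, y=2), (x=4, y=3)
  Distance 7: (x=6, y=2), (x=5, y=3)  <- goal reached here
One shortest path (7 moves): (x=1, y=0) -> (x=2, y=0) -> (x=3, y=0) -> (x=3, y=1) -> (x=4, y=1) -> (x=4, y=2) -> (x=5, y=2) -> (x=6, y=2)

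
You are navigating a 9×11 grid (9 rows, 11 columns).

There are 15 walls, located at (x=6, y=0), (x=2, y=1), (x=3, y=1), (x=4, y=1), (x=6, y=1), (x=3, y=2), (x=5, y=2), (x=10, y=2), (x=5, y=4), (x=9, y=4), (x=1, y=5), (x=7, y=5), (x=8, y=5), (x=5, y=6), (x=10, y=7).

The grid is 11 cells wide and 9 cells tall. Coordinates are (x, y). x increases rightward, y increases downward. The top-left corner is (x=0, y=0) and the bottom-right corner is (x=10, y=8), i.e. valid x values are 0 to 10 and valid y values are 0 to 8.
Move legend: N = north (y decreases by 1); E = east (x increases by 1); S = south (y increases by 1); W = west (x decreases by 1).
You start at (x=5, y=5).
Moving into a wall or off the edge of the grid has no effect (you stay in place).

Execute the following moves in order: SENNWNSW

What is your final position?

Answer: Final position: (x=4, y=3)

Derivation:
Start: (x=5, y=5)
  S (south): blocked, stay at (x=5, y=5)
  E (east): (x=5, y=5) -> (x=6, y=5)
  N (north): (x=6, y=5) -> (x=6, y=4)
  N (north): (x=6, y=4) -> (x=6, y=3)
  W (west): (x=6, y=3) -> (x=5, y=3)
  N (north): blocked, stay at (x=5, y=3)
  S (south): blocked, stay at (x=5, y=3)
  W (west): (x=5, y=3) -> (x=4, y=3)
Final: (x=4, y=3)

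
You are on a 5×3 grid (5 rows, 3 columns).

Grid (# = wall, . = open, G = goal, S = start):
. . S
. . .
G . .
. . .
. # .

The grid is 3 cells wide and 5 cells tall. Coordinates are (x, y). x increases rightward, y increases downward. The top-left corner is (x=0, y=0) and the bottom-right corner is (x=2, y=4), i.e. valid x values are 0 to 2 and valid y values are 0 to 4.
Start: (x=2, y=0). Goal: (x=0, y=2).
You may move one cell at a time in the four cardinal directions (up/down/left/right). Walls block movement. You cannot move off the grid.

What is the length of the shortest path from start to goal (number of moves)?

Answer: Shortest path length: 4

Derivation:
BFS from (x=2, y=0) until reaching (x=0, y=2):
  Distance 0: (x=2, y=0)
  Distance 1: (x=1, y=0), (x=2, y=1)
  Distance 2: (x=0, y=0), (x=1, y=1), (x=2, y=2)
  Distance 3: (x=0, y=1), (x=1, y=2), (x=2, y=3)
  Distance 4: (x=0, y=2), (x=1, y=3), (x=2, y=4)  <- goal reached here
One shortest path (4 moves): (x=2, y=0) -> (x=1, y=0) -> (x=0, y=0) -> (x=0, y=1) -> (x=0, y=2)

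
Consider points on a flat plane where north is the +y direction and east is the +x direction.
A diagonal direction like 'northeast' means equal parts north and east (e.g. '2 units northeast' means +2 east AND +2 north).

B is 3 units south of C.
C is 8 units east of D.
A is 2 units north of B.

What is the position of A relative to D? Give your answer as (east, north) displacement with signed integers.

Place D at the origin (east=0, north=0).
  C is 8 units east of D: delta (east=+8, north=+0); C at (east=8, north=0).
  B is 3 units south of C: delta (east=+0, north=-3); B at (east=8, north=-3).
  A is 2 units north of B: delta (east=+0, north=+2); A at (east=8, north=-1).
Therefore A relative to D: (east=8, north=-1).

Answer: A is at (east=8, north=-1) relative to D.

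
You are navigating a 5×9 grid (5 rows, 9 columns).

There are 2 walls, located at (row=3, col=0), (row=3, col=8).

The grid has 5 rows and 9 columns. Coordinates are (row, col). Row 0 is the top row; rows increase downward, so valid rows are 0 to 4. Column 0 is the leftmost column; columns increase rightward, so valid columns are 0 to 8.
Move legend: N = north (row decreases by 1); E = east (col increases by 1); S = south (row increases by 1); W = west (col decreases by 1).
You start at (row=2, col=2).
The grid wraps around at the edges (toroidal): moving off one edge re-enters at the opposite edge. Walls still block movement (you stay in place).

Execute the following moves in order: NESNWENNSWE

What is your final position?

Start: (row=2, col=2)
  N (north): (row=2, col=2) -> (row=1, col=2)
  E (east): (row=1, col=2) -> (row=1, col=3)
  S (south): (row=1, col=3) -> (row=2, col=3)
  N (north): (row=2, col=3) -> (row=1, col=3)
  W (west): (row=1, col=3) -> (row=1, col=2)
  E (east): (row=1, col=2) -> (row=1, col=3)
  N (north): (row=1, col=3) -> (row=0, col=3)
  N (north): (row=0, col=3) -> (row=4, col=3)
  S (south): (row=4, col=3) -> (row=0, col=3)
  W (west): (row=0, col=3) -> (row=0, col=2)
  E (east): (row=0, col=2) -> (row=0, col=3)
Final: (row=0, col=3)

Answer: Final position: (row=0, col=3)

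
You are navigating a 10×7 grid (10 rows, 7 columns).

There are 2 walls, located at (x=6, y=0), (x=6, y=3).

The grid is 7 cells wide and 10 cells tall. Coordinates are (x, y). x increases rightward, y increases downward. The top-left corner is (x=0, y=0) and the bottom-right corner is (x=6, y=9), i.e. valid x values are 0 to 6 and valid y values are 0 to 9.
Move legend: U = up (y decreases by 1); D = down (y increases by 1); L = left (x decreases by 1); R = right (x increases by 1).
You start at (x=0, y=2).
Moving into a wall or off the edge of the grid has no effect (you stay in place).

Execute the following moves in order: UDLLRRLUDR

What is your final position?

Start: (x=0, y=2)
  U (up): (x=0, y=2) -> (x=0, y=1)
  D (down): (x=0, y=1) -> (x=0, y=2)
  L (left): blocked, stay at (x=0, y=2)
  L (left): blocked, stay at (x=0, y=2)
  R (right): (x=0, y=2) -> (x=1, y=2)
  R (right): (x=1, y=2) -> (x=2, y=2)
  L (left): (x=2, y=2) -> (x=1, y=2)
  U (up): (x=1, y=2) -> (x=1, y=1)
  D (down): (x=1, y=1) -> (x=1, y=2)
  R (right): (x=1, y=2) -> (x=2, y=2)
Final: (x=2, y=2)

Answer: Final position: (x=2, y=2)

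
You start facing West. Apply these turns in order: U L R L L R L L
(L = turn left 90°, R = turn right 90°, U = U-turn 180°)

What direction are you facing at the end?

Start: West
  U (U-turn (180°)) -> East
  L (left (90° counter-clockwise)) -> North
  R (right (90° clockwise)) -> East
  L (left (90° counter-clockwise)) -> North
  L (left (90° counter-clockwise)) -> West
  R (right (90° clockwise)) -> North
  L (left (90° counter-clockwise)) -> West
  L (left (90° counter-clockwise)) -> South
Final: South

Answer: Final heading: South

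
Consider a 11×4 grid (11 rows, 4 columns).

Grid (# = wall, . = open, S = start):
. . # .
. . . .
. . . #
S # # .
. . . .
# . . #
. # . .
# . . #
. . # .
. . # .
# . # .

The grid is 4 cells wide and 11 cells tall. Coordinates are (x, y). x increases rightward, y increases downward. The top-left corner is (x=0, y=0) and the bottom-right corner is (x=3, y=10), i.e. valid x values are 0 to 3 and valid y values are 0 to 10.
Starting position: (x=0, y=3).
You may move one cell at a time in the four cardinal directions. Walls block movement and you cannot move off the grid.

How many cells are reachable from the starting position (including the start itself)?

Answer: Reachable cells: 27

Derivation:
BFS flood-fill from (x=0, y=3):
  Distance 0: (x=0, y=3)
  Distance 1: (x=0, y=2), (x=0, y=4)
  Distance 2: (x=0, y=1), (x=1, y=2), (x=1, y=4)
  Distance 3: (x=0, y=0), (x=1, y=1), (x=2, y=2), (x=2, y=4), (x=1, y=5)
  Distance 4: (x=1, y=0), (x=2, y=1), (x=3, y=4), (x=2, y=5)
  Distance 5: (x=3, y=1), (x=3, y=3), (x=2, y=6)
  Distance 6: (x=3, y=0), (x=3, y=6), (x=2, y=7)
  Distance 7: (x=1, y=7)
  Distance 8: (x=1, y=8)
  Distance 9: (x=0, y=8), (x=1, y=9)
  Distance 10: (x=0, y=9), (x=1, y=10)
Total reachable: 27 (grid has 31 open cells total)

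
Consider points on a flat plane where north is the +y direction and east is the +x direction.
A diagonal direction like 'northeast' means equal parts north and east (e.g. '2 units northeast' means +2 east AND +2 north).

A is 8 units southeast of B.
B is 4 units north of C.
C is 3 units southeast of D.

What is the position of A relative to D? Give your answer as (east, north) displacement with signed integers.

Answer: A is at (east=11, north=-7) relative to D.

Derivation:
Place D at the origin (east=0, north=0).
  C is 3 units southeast of D: delta (east=+3, north=-3); C at (east=3, north=-3).
  B is 4 units north of C: delta (east=+0, north=+4); B at (east=3, north=1).
  A is 8 units southeast of B: delta (east=+8, north=-8); A at (east=11, north=-7).
Therefore A relative to D: (east=11, north=-7).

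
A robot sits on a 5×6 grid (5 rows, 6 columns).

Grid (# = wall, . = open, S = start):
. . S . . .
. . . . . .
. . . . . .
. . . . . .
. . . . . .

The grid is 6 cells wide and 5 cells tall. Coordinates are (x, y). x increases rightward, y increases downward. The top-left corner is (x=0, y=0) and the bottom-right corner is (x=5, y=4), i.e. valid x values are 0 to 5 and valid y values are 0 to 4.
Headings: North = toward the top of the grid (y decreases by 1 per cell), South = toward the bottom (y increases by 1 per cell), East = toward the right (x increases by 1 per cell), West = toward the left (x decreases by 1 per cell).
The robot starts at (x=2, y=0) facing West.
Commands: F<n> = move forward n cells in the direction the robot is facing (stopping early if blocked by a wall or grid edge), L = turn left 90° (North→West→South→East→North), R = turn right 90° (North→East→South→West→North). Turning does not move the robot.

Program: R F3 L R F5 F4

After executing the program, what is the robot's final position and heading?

Answer: Final position: (x=2, y=0), facing North

Derivation:
Start: (x=2, y=0), facing West
  R: turn right, now facing North
  F3: move forward 0/3 (blocked), now at (x=2, y=0)
  L: turn left, now facing West
  R: turn right, now facing North
  F5: move forward 0/5 (blocked), now at (x=2, y=0)
  F4: move forward 0/4 (blocked), now at (x=2, y=0)
Final: (x=2, y=0), facing North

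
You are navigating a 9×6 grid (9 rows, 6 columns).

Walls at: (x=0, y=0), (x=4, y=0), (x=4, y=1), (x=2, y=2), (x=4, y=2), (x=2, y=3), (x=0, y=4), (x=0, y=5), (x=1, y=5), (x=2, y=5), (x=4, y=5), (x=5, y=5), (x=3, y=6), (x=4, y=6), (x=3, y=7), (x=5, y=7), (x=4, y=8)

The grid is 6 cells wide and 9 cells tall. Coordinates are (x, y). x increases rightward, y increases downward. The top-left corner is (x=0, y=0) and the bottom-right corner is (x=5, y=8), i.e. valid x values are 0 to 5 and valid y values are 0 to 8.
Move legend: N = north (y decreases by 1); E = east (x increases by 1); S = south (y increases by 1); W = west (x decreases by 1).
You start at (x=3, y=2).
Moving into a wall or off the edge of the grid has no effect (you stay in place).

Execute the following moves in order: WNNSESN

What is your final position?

Answer: Final position: (x=3, y=1)

Derivation:
Start: (x=3, y=2)
  W (west): blocked, stay at (x=3, y=2)
  N (north): (x=3, y=2) -> (x=3, y=1)
  N (north): (x=3, y=1) -> (x=3, y=0)
  S (south): (x=3, y=0) -> (x=3, y=1)
  E (east): blocked, stay at (x=3, y=1)
  S (south): (x=3, y=1) -> (x=3, y=2)
  N (north): (x=3, y=2) -> (x=3, y=1)
Final: (x=3, y=1)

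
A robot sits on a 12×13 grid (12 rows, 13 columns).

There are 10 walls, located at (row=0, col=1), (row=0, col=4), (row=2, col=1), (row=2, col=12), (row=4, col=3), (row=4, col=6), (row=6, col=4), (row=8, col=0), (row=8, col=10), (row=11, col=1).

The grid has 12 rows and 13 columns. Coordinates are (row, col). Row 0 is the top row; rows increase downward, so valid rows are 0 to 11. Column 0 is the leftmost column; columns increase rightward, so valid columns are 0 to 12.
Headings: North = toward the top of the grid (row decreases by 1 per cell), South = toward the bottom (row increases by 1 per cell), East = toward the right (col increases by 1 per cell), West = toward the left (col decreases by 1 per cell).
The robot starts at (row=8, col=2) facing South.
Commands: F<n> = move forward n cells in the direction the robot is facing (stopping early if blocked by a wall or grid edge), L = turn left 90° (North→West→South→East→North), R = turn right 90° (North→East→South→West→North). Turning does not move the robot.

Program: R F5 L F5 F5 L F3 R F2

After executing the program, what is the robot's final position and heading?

Answer: Final position: (row=11, col=4), facing South

Derivation:
Start: (row=8, col=2), facing South
  R: turn right, now facing West
  F5: move forward 1/5 (blocked), now at (row=8, col=1)
  L: turn left, now facing South
  F5: move forward 2/5 (blocked), now at (row=10, col=1)
  F5: move forward 0/5 (blocked), now at (row=10, col=1)
  L: turn left, now facing East
  F3: move forward 3, now at (row=10, col=4)
  R: turn right, now facing South
  F2: move forward 1/2 (blocked), now at (row=11, col=4)
Final: (row=11, col=4), facing South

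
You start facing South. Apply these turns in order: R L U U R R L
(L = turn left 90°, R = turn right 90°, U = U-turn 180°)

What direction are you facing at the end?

Answer: Final heading: West

Derivation:
Start: South
  R (right (90° clockwise)) -> West
  L (left (90° counter-clockwise)) -> South
  U (U-turn (180°)) -> North
  U (U-turn (180°)) -> South
  R (right (90° clockwise)) -> West
  R (right (90° clockwise)) -> North
  L (left (90° counter-clockwise)) -> West
Final: West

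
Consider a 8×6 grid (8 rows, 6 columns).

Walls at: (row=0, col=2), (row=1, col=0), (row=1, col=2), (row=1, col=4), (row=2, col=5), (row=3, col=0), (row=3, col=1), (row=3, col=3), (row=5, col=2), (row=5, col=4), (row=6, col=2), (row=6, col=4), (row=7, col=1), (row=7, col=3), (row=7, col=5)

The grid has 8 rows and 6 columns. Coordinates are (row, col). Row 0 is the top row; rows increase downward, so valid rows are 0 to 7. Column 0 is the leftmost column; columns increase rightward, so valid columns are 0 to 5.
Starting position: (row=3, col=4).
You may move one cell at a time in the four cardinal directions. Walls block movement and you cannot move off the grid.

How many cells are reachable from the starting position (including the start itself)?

Answer: Reachable cells: 31

Derivation:
BFS flood-fill from (row=3, col=4):
  Distance 0: (row=3, col=4)
  Distance 1: (row=2, col=4), (row=3, col=5), (row=4, col=4)
  Distance 2: (row=2, col=3), (row=4, col=3), (row=4, col=5)
  Distance 3: (row=1, col=3), (row=2, col=2), (row=4, col=2), (row=5, col=3), (row=5, col=5)
  Distance 4: (row=0, col=3), (row=2, col=1), (row=3, col=2), (row=4, col=1), (row=6, col=3), (row=6, col=5)
  Distance 5: (row=0, col=4), (row=1, col=1), (row=2, col=0), (row=4, col=0), (row=5, col=1)
  Distance 6: (row=0, col=1), (row=0, col=5), (row=5, col=0), (row=6, col=1)
  Distance 7: (row=0, col=0), (row=1, col=5), (row=6, col=0)
  Distance 8: (row=7, col=0)
Total reachable: 31 (grid has 33 open cells total)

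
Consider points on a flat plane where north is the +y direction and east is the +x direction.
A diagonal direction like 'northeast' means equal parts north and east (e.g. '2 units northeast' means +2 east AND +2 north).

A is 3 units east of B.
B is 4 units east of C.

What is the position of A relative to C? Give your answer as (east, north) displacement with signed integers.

Place C at the origin (east=0, north=0).
  B is 4 units east of C: delta (east=+4, north=+0); B at (east=4, north=0).
  A is 3 units east of B: delta (east=+3, north=+0); A at (east=7, north=0).
Therefore A relative to C: (east=7, north=0).

Answer: A is at (east=7, north=0) relative to C.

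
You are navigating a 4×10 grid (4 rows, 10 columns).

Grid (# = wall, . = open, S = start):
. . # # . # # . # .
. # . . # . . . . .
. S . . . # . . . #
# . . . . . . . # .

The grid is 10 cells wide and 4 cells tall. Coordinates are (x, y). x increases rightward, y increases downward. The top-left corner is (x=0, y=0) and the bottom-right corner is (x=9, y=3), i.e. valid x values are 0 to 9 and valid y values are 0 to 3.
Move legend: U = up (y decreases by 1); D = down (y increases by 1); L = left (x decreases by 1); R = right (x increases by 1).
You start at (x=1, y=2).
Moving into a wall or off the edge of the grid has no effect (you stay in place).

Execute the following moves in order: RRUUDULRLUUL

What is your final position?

Start: (x=1, y=2)
  R (right): (x=1, y=2) -> (x=2, y=2)
  R (right): (x=2, y=2) -> (x=3, y=2)
  U (up): (x=3, y=2) -> (x=3, y=1)
  U (up): blocked, stay at (x=3, y=1)
  D (down): (x=3, y=1) -> (x=3, y=2)
  U (up): (x=3, y=2) -> (x=3, y=1)
  L (left): (x=3, y=1) -> (x=2, y=1)
  R (right): (x=2, y=1) -> (x=3, y=1)
  L (left): (x=3, y=1) -> (x=2, y=1)
  U (up): blocked, stay at (x=2, y=1)
  U (up): blocked, stay at (x=2, y=1)
  L (left): blocked, stay at (x=2, y=1)
Final: (x=2, y=1)

Answer: Final position: (x=2, y=1)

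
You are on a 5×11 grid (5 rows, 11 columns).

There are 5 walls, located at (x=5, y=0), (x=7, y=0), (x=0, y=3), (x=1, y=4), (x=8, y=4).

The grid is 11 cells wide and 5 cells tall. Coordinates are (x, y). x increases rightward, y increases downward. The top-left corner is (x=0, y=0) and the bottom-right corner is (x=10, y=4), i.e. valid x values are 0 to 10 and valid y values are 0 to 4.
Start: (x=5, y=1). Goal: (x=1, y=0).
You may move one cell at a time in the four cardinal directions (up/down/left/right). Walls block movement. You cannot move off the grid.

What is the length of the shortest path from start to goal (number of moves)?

Answer: Shortest path length: 5

Derivation:
BFS from (x=5, y=1) until reaching (x=1, y=0):
  Distance 0: (x=5, y=1)
  Distance 1: (x=4, y=1), (x=6, y=1), (x=5, y=2)
  Distance 2: (x=4, y=0), (x=6, y=0), (x=3, y=1), (x=7, y=1), (x=4, y=2), (x=6, y=2), (x=5, y=3)
  Distance 3: (x=3, y=0), (x=2, y=1), (x=8, y=1), (x=3, y=2), (x=7, y=2), (x=4, y=3), (x=6, y=3), (x=5, y=4)
  Distance 4: (x=2, y=0), (x=8, y=0), (x=1, y=1), (x=9, y=1), (x=2, y=2), (x=8, y=2), (x=3, y=3), (x=7, y=3), (x=4, y=4), (x=6, y=4)
  Distance 5: (x=1, y=0), (x=9, y=0), (x=0, y=1), (x=10, y=1), (x=1, y=2), (x=9, y=2), (x=2, y=3), (x=8, y=3), (x=3, y=4), (x=7, y=4)  <- goal reached here
One shortest path (5 moves): (x=5, y=1) -> (x=4, y=1) -> (x=3, y=1) -> (x=2, y=1) -> (x=1, y=1) -> (x=1, y=0)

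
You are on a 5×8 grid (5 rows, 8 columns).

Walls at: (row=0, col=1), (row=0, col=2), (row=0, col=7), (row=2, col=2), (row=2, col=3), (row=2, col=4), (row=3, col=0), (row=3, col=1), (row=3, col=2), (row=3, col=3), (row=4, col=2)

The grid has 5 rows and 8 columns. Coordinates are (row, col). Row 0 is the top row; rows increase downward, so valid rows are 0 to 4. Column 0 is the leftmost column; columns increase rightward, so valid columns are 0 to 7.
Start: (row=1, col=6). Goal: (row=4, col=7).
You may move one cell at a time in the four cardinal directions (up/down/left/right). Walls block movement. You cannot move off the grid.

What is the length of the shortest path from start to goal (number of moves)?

Answer: Shortest path length: 4

Derivation:
BFS from (row=1, col=6) until reaching (row=4, col=7):
  Distance 0: (row=1, col=6)
  Distance 1: (row=0, col=6), (row=1, col=5), (row=1, col=7), (row=2, col=6)
  Distance 2: (row=0, col=5), (row=1, col=4), (row=2, col=5), (row=2, col=7), (row=3, col=6)
  Distance 3: (row=0, col=4), (row=1, col=3), (row=3, col=5), (row=3, col=7), (row=4, col=6)
  Distance 4: (row=0, col=3), (row=1, col=2), (row=3, col=4), (row=4, col=5), (row=4, col=7)  <- goal reached here
One shortest path (4 moves): (row=1, col=6) -> (row=1, col=7) -> (row=2, col=7) -> (row=3, col=7) -> (row=4, col=7)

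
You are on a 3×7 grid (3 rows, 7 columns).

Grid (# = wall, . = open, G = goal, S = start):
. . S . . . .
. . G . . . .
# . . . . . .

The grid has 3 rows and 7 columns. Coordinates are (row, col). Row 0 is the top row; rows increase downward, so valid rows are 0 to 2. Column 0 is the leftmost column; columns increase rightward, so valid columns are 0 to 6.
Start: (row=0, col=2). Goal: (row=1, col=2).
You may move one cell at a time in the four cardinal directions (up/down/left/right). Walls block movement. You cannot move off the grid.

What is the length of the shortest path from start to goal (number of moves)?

BFS from (row=0, col=2) until reaching (row=1, col=2):
  Distance 0: (row=0, col=2)
  Distance 1: (row=0, col=1), (row=0, col=3), (row=1, col=2)  <- goal reached here
One shortest path (1 moves): (row=0, col=2) -> (row=1, col=2)

Answer: Shortest path length: 1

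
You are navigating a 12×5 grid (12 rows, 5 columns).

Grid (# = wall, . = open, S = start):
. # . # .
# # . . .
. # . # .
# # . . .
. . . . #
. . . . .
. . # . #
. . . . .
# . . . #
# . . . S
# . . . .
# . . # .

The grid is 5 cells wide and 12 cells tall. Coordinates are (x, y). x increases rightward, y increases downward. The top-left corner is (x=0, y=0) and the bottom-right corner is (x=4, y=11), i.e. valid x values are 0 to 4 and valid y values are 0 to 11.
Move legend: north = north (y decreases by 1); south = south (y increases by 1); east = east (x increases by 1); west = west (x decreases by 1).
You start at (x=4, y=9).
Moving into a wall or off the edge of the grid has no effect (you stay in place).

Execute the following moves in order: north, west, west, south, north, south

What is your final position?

Answer: Final position: (x=2, y=10)

Derivation:
Start: (x=4, y=9)
  north (north): blocked, stay at (x=4, y=9)
  west (west): (x=4, y=9) -> (x=3, y=9)
  west (west): (x=3, y=9) -> (x=2, y=9)
  south (south): (x=2, y=9) -> (x=2, y=10)
  north (north): (x=2, y=10) -> (x=2, y=9)
  south (south): (x=2, y=9) -> (x=2, y=10)
Final: (x=2, y=10)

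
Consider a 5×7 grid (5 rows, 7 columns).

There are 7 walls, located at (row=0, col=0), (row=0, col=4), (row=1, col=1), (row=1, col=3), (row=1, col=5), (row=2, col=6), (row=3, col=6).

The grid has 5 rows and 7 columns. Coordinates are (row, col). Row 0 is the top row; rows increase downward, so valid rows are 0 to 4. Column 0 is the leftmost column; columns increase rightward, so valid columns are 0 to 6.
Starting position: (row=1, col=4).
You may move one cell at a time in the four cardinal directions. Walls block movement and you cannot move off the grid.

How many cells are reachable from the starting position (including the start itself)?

BFS flood-fill from (row=1, col=4):
  Distance 0: (row=1, col=4)
  Distance 1: (row=2, col=4)
  Distance 2: (row=2, col=3), (row=2, col=5), (row=3, col=4)
  Distance 3: (row=2, col=2), (row=3, col=3), (row=3, col=5), (row=4, col=4)
  Distance 4: (row=1, col=2), (row=2, col=1), (row=3, col=2), (row=4, col=3), (row=4, col=5)
  Distance 5: (row=0, col=2), (row=2, col=0), (row=3, col=1), (row=4, col=2), (row=4, col=6)
  Distance 6: (row=0, col=1), (row=0, col=3), (row=1, col=0), (row=3, col=0), (row=4, col=1)
  Distance 7: (row=4, col=0)
Total reachable: 25 (grid has 28 open cells total)

Answer: Reachable cells: 25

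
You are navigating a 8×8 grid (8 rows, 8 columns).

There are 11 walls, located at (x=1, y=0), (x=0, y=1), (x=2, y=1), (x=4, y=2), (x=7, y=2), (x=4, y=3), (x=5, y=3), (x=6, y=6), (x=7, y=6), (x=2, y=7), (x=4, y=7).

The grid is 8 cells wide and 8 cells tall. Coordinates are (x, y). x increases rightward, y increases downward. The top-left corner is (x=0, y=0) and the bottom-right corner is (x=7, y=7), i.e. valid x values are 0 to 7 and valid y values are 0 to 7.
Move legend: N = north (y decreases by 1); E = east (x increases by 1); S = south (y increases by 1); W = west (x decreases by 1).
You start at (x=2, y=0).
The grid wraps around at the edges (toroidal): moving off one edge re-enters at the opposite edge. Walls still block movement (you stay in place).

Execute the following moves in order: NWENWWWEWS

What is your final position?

Start: (x=2, y=0)
  N (north): blocked, stay at (x=2, y=0)
  W (west): blocked, stay at (x=2, y=0)
  E (east): (x=2, y=0) -> (x=3, y=0)
  N (north): (x=3, y=0) -> (x=3, y=7)
  [×3]W (west): blocked, stay at (x=3, y=7)
  E (east): blocked, stay at (x=3, y=7)
  W (west): blocked, stay at (x=3, y=7)
  S (south): (x=3, y=7) -> (x=3, y=0)
Final: (x=3, y=0)

Answer: Final position: (x=3, y=0)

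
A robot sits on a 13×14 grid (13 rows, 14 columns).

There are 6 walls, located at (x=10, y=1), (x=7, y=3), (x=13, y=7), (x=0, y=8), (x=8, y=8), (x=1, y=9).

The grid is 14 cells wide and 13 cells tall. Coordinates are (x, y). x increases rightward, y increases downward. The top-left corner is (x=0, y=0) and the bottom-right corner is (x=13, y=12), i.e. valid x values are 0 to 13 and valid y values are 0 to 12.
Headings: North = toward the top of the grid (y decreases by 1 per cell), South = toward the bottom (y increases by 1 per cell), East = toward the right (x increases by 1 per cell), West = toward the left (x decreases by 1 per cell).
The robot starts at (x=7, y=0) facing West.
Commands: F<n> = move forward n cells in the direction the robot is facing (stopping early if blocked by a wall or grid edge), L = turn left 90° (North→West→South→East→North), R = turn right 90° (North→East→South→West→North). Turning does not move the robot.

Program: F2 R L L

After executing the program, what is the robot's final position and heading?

Answer: Final position: (x=5, y=0), facing South

Derivation:
Start: (x=7, y=0), facing West
  F2: move forward 2, now at (x=5, y=0)
  R: turn right, now facing North
  L: turn left, now facing West
  L: turn left, now facing South
Final: (x=5, y=0), facing South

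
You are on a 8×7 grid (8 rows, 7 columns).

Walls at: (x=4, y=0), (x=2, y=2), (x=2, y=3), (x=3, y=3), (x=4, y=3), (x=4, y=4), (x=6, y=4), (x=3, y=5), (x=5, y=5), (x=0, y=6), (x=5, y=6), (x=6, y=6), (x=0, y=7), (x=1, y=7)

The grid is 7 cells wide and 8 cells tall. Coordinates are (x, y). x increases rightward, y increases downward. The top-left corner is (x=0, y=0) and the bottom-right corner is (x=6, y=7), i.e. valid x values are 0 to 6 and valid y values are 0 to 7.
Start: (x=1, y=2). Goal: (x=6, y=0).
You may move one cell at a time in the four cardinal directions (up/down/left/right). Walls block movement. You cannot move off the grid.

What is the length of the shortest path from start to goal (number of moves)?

Answer: Shortest path length: 7

Derivation:
BFS from (x=1, y=2) until reaching (x=6, y=0):
  Distance 0: (x=1, y=2)
  Distance 1: (x=1, y=1), (x=0, y=2), (x=1, y=3)
  Distance 2: (x=1, y=0), (x=0, y=1), (x=2, y=1), (x=0, y=3), (x=1, y=4)
  Distance 3: (x=0, y=0), (x=2, y=0), (x=3, y=1), (x=0, y=4), (x=2, y=4), (x=1, y=5)
  Distance 4: (x=3, y=0), (x=4, y=1), (x=3, y=2), (x=3, y=4), (x=0, y=5), (x=2, y=5), (x=1, y=6)
  Distance 5: (x=5, y=1), (x=4, y=2), (x=2, y=6)
  Distance 6: (x=5, y=0), (x=6, y=1), (x=5, y=2), (x=3, y=6), (x=2, y=7)
  Distance 7: (x=6, y=0), (x=6, y=2), (x=5, y=3), (x=4, y=6), (x=3, y=7)  <- goal reached here
One shortest path (7 moves): (x=1, y=2) -> (x=1, y=1) -> (x=2, y=1) -> (x=3, y=1) -> (x=4, y=1) -> (x=5, y=1) -> (x=6, y=1) -> (x=6, y=0)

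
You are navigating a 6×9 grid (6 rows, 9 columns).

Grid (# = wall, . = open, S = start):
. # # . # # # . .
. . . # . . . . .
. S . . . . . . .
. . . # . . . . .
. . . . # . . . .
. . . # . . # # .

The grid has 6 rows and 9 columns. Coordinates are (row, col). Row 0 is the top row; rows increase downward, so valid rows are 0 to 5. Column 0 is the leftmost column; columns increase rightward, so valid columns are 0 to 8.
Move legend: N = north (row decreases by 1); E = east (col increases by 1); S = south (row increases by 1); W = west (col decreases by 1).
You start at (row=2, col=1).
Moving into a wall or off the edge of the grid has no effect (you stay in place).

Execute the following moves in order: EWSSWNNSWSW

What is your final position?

Answer: Final position: (row=4, col=0)

Derivation:
Start: (row=2, col=1)
  E (east): (row=2, col=1) -> (row=2, col=2)
  W (west): (row=2, col=2) -> (row=2, col=1)
  S (south): (row=2, col=1) -> (row=3, col=1)
  S (south): (row=3, col=1) -> (row=4, col=1)
  W (west): (row=4, col=1) -> (row=4, col=0)
  N (north): (row=4, col=0) -> (row=3, col=0)
  N (north): (row=3, col=0) -> (row=2, col=0)
  S (south): (row=2, col=0) -> (row=3, col=0)
  W (west): blocked, stay at (row=3, col=0)
  S (south): (row=3, col=0) -> (row=4, col=0)
  W (west): blocked, stay at (row=4, col=0)
Final: (row=4, col=0)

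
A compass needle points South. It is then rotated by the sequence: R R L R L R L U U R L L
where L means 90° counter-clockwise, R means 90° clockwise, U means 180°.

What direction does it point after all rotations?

Answer: Final heading: South

Derivation:
Start: South
  R (right (90° clockwise)) -> West
  R (right (90° clockwise)) -> North
  L (left (90° counter-clockwise)) -> West
  R (right (90° clockwise)) -> North
  L (left (90° counter-clockwise)) -> West
  R (right (90° clockwise)) -> North
  L (left (90° counter-clockwise)) -> West
  U (U-turn (180°)) -> East
  U (U-turn (180°)) -> West
  R (right (90° clockwise)) -> North
  L (left (90° counter-clockwise)) -> West
  L (left (90° counter-clockwise)) -> South
Final: South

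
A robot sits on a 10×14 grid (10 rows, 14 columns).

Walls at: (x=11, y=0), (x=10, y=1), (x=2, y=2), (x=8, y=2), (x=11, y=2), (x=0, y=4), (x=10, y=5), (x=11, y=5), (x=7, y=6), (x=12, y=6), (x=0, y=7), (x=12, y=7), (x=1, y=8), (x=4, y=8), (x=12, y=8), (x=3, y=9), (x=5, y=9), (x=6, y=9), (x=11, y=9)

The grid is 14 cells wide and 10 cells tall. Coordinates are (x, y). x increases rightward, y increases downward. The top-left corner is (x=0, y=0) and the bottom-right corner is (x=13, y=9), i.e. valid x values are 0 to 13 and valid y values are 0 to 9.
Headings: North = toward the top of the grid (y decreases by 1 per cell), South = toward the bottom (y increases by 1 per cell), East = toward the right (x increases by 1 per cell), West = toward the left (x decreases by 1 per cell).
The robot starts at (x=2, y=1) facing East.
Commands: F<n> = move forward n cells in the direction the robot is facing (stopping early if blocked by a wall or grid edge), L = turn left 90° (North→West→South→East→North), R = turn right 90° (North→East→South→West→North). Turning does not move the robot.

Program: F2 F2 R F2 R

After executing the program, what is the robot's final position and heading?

Start: (x=2, y=1), facing East
  F2: move forward 2, now at (x=4, y=1)
  F2: move forward 2, now at (x=6, y=1)
  R: turn right, now facing South
  F2: move forward 2, now at (x=6, y=3)
  R: turn right, now facing West
Final: (x=6, y=3), facing West

Answer: Final position: (x=6, y=3), facing West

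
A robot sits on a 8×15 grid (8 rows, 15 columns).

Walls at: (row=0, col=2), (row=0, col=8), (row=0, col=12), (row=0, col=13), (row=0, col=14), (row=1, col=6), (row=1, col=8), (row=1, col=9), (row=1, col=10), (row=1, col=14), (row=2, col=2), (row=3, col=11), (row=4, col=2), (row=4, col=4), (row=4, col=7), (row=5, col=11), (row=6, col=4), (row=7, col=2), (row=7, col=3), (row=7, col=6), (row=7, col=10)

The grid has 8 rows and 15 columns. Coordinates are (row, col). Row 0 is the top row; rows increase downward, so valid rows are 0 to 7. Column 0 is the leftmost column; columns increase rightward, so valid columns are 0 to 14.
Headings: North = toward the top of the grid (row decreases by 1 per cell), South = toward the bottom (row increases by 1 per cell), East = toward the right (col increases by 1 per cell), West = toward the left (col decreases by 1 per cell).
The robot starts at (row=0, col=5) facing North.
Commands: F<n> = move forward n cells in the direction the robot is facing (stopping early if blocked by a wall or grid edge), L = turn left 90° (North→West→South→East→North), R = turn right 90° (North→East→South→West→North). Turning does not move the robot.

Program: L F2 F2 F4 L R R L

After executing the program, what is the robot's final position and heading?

Answer: Final position: (row=0, col=3), facing West

Derivation:
Start: (row=0, col=5), facing North
  L: turn left, now facing West
  F2: move forward 2, now at (row=0, col=3)
  F2: move forward 0/2 (blocked), now at (row=0, col=3)
  F4: move forward 0/4 (blocked), now at (row=0, col=3)
  L: turn left, now facing South
  R: turn right, now facing West
  R: turn right, now facing North
  L: turn left, now facing West
Final: (row=0, col=3), facing West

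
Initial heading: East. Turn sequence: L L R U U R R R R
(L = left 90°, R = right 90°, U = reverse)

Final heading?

Answer: Final heading: North

Derivation:
Start: East
  L (left (90° counter-clockwise)) -> North
  L (left (90° counter-clockwise)) -> West
  R (right (90° clockwise)) -> North
  U (U-turn (180°)) -> South
  U (U-turn (180°)) -> North
  R (right (90° clockwise)) -> East
  R (right (90° clockwise)) -> South
  R (right (90° clockwise)) -> West
  R (right (90° clockwise)) -> North
Final: North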